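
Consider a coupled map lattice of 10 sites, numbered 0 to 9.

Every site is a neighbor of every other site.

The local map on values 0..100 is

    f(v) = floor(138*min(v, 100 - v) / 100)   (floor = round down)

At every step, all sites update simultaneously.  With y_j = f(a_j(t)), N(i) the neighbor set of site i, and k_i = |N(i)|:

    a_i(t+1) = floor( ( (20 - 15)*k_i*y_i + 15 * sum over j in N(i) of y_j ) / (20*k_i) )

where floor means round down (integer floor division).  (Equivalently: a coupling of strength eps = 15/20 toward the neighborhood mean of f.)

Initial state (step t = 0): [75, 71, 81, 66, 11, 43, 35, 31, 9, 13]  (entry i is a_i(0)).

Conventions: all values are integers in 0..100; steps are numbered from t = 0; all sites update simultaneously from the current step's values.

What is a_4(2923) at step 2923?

Answer: a_4(2923) = 62
Key observation: The state at step 4, [52, 52, 52, 52, 52, 52, 52, 52, 52, 52], reappears at step 12: the system is in a cycle of period 8 from step 4 on.  Therefore the state at step 2923 equals the state at step 4 + ((2923 - 4) mod 8) = 11, which is [62, 62, 62, 62, 62, 62, 62, 62, 62, 62].

Derivation:
t=0: [75, 71, 81, 66, 11, 43, 35, 31, 9, 13]
t=1: [33, 34, 32, 35, 30, 38, 36, 35, 30, 31]
t=2: [45, 45, 45, 46, 44, 46, 46, 46, 44, 45]
t=3: [62, 62, 62, 62, 61, 62, 62, 62, 61, 62]
t=4: [52, 52, 52, 52, 52, 52, 52, 52, 52, 52]
t=5: [66, 66, 66, 66, 66, 66, 66, 66, 66, 66]
t=6: [46, 46, 46, 46, 46, 46, 46, 46, 46, 46]
t=7: [63, 63, 63, 63, 63, 63, 63, 63, 63, 63]
t=8: [51, 51, 51, 51, 51, 51, 51, 51, 51, 51]
t=9: [67, 67, 67, 67, 67, 67, 67, 67, 67, 67]
t=10: [45, 45, 45, 45, 45, 45, 45, 45, 45, 45]
t=11: [62, 62, 62, 62, 62, 62, 62, 62, 62, 62]
t=12: [52, 52, 52, 52, 52, 52, 52, 52, 52, 52]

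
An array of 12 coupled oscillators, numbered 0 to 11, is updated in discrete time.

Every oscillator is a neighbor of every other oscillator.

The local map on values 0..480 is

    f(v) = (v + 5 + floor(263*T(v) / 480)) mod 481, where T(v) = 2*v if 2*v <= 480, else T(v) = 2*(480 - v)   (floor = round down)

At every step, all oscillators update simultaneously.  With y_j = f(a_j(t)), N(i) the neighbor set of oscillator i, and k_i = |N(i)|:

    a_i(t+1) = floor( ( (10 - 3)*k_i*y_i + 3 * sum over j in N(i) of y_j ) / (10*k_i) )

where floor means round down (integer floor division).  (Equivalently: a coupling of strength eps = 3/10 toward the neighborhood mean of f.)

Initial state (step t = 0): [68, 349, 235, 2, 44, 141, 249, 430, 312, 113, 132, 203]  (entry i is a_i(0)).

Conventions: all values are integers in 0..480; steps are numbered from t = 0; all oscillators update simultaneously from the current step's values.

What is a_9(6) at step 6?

Simulating step by step:
t=0: [68, 349, 235, 2, 44, 141, 249, 430, 312, 113, 132, 203]
t=1: [142, 54, 54, 49, 108, 245, 60, 48, 56, 205, 232, 332]
t=2: [250, 126, 126, 118, 202, 64, 134, 117, 129, 338, 53, 59]
t=3: [84, 247, 247, 236, 354, 160, 258, 235, 251, 78, 144, 153]
t=4: [161, 57, 57, 52, 50, 268, 56, 50, 56, 153, 246, 258]
t=5: [272, 126, 126, 118, 116, 58, 124, 116, 124, 261, 60, 59]
t=6: [76, 242, 242, 230, 228, 145, 238, 228, 238, 77, 148, 147]

Answer: a_9(6) = 77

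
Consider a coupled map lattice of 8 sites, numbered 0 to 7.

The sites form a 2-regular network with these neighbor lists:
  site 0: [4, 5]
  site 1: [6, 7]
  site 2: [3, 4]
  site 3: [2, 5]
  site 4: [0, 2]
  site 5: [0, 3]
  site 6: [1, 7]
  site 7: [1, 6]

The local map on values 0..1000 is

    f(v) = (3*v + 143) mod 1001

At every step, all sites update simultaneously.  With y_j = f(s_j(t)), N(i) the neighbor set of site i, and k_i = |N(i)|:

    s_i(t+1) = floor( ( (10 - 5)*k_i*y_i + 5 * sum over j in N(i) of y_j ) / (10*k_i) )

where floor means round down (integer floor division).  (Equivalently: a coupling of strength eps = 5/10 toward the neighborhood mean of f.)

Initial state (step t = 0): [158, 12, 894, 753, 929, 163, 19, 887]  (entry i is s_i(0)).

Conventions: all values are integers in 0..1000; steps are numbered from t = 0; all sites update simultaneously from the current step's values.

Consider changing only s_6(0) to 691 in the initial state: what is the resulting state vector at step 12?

Answer: [206, 195, 189, 122, 247, 115, 195, 213]
Key observation: This trace re-runs the system from the modified initial state.

Derivation:
t=0: [158, 12, 894, 753, 929, 163, 691, 887]
t=1: [698, 343, 743, 563, 824, 570, 352, 499]
t=2: [483, 294, 546, 721, 457, 692, 301, 411]
t=3: [478, 117, 594, 401, 599, 332, 122, 204]
t=4: [557, 563, 783, 438, 844, 299, 566, 628]
t=5: [584, 631, 527, 360, 662, 336, 634, 430]
t=6: [516, 135, 448, 329, 467, 354, 138, 235]
t=7: [531, 625, 411, 237, 565, 306, 627, 700]
t=8: [591, 73, 610, 535, 696, 427, 75, 130]
t=9: [620, 406, 730, 722, 586, 627, 407, 449]
t=10: [231, 393, 467, 241, 533, 88, 393, 425]
t=11: [705, 345, 673, 670, 715, 629, 345, 369]
t=12: [206, 195, 189, 122, 247, 115, 195, 213]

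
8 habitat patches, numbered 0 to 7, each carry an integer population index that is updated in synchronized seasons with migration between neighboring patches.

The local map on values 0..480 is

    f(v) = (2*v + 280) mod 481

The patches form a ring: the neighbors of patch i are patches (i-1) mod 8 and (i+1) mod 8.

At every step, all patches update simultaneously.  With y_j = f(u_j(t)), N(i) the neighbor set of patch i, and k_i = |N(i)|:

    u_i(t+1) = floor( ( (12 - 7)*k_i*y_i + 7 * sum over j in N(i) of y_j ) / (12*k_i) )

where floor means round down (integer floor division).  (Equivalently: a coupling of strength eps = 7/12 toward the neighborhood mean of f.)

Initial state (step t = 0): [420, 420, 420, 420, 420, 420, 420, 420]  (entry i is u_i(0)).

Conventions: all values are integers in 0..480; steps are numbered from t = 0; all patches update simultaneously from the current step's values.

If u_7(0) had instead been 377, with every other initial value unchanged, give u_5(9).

Answer: u_5(9) = 134
Key observation: This trace re-runs the system from the modified initial state.

Derivation:
t=0: [420, 420, 420, 420, 420, 420, 420, 377]
t=1: [132, 158, 158, 158, 158, 158, 132, 122]
t=2: [72, 99, 115, 115, 115, 99, 72, 54]
t=3: [429, 331, 159, 29, 159, 331, 429, 409]
t=4: [247, 277, 281, 209, 281, 277, 247, 159]
t=5: [259, 337, 316, 301, 316, 337, 259, 219]
t=6: [339, 415, 434, 418, 434, 415, 339, 283]
t=7: [348, 255, 165, 172, 165, 255, 348, 430]
t=8: [147, 170, 185, 134, 185, 170, 147, 82]
t=9: [208, 134, 130, 126, 130, 134, 208, 239]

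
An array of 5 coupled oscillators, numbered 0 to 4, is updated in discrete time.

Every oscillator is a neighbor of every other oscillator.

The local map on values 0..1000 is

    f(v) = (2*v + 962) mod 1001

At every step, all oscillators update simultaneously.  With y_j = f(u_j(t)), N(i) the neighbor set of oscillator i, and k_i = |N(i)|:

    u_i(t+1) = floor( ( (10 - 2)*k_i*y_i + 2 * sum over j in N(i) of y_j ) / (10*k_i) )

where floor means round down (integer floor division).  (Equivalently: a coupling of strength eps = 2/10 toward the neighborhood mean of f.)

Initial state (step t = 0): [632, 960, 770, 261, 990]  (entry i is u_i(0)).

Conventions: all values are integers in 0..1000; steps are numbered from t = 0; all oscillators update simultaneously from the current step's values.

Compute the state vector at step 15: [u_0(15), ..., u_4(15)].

Answer: [476, 629, 876, 463, 606]

Derivation:
t=0: [632, 960, 770, 261, 990]
t=1: [319, 811, 526, 513, 856]
t=2: [591, 579, 151, 882, 646]
t=3: [181, 163, 272, 617, 263]
t=4: [332, 305, 468, 235, 455]
t=5: [638, 598, 842, 493, 823]
t=6: [306, 246, 612, 839, 583]
t=7: [528, 438, 236, 577, 193]
t=8: [99, 715, 412, 172, 347]
t=9: [233, 407, 703, 343, 605]
t=10: [439, 700, 393, 604, 246]
t=11: [757, 398, 688, 254, 468]
t=12: [502, 714, 398, 498, 819]
t=13: [907, 474, 751, 901, 631]
t=14: [736, 838, 502, 727, 322]
t=15: [476, 629, 876, 463, 606]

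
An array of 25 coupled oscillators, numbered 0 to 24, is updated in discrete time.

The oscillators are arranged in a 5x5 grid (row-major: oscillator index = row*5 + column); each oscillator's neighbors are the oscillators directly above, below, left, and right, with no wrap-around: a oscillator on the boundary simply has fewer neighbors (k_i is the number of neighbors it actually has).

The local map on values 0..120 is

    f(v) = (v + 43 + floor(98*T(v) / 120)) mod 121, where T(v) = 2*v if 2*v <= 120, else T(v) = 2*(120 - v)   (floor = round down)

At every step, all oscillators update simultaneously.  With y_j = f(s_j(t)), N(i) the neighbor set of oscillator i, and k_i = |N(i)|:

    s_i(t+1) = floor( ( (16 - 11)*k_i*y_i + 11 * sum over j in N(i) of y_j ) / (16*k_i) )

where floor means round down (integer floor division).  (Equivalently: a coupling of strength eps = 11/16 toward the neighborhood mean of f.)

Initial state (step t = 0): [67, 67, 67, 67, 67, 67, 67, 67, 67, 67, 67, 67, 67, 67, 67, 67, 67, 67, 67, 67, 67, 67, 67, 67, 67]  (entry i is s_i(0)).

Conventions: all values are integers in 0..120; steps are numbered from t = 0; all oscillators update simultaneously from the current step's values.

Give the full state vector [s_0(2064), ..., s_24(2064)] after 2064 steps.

Simulating step by step:
t=0: [67, 67, 67, 67, 67, 67, 67, 67, 67, 67, 67, 67, 67, 67, 67, 67, 67, 67, 67, 67, 67, 67, 67, 67, 67]
t=1: [75, 75, 75, 75, 75, 75, 75, 75, 75, 75, 75, 75, 75, 75, 75, 75, 75, 75, 75, 75, 75, 75, 75, 75, 75]
t=2: [70, 70, 70, 70, 70, 70, 70, 70, 70, 70, 70, 70, 70, 70, 70, 70, 70, 70, 70, 70, 70, 70, 70, 70, 70]
t=3: [73, 73, 73, 73, 73, 73, 73, 73, 73, 73, 73, 73, 73, 73, 73, 73, 73, 73, 73, 73, 73, 73, 73, 73, 73]
t=4: [71, 71, 71, 71, 71, 71, 71, 71, 71, 71, 71, 71, 71, 71, 71, 71, 71, 71, 71, 71, 71, 71, 71, 71, 71]
t=5: [73, 73, 73, 73, 73, 73, 73, 73, 73, 73, 73, 73, 73, 73, 73, 73, 73, 73, 73, 73, 73, 73, 73, 73, 73]

Answer: [71, 71, 71, 71, 71, 71, 71, 71, 71, 71, 71, 71, 71, 71, 71, 71, 71, 71, 71, 71, 71, 71, 71, 71, 71]
Key observation: The state at step 3, [73, 73, 73, 73, 73, 73, 73, 73, 73, 73, 73, 73, 73, 73, 73, 73, 73, 73, 73, 73, 73, 73, 73, 73, 73], reappears at step 5: the system is in a cycle of period 2 from step 3 on.  Therefore the state at step 2064 equals the state at step 3 + ((2064 - 3) mod 2) = 4, which is [71, 71, 71, 71, 71, 71, 71, 71, 71, 71, 71, 71, 71, 71, 71, 71, 71, 71, 71, 71, 71, 71, 71, 71, 71].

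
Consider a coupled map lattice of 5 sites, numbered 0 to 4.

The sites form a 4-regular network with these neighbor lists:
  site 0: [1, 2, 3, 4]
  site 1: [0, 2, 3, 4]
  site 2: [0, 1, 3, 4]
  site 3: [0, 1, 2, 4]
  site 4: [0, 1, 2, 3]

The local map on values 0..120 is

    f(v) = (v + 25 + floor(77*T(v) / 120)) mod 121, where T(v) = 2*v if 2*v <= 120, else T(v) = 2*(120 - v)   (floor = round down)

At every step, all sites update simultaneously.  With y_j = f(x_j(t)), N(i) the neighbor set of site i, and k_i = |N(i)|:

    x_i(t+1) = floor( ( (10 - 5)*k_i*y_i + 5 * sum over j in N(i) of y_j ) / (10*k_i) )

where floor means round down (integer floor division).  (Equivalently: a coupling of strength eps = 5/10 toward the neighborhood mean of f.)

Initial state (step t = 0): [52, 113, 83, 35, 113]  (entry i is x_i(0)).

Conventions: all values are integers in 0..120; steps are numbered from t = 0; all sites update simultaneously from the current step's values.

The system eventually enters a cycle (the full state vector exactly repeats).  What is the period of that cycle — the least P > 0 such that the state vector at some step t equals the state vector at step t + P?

Simulating step by step:
t=0: [52, 113, 83, 35, 113]
t=1: [34, 35, 39, 65, 35]
t=2: [96, 96, 100, 72, 96]
t=3: [30, 30, 30, 33, 30]
t=4: [93, 93, 93, 96, 93]
t=5: [30, 30, 30, 30, 30]
t=6: [93, 93, 93, 93, 93]
t=7: [31, 31, 31, 31, 31]
t=8: [95, 95, 95, 95, 95]
t=9: [31, 31, 31, 31, 31]

Answer: 2
Key observation: The state at step 7, [31, 31, 31, 31, 31], reappears at step 9 — and no state repeats earlier — so the cycle the system enters has period 2.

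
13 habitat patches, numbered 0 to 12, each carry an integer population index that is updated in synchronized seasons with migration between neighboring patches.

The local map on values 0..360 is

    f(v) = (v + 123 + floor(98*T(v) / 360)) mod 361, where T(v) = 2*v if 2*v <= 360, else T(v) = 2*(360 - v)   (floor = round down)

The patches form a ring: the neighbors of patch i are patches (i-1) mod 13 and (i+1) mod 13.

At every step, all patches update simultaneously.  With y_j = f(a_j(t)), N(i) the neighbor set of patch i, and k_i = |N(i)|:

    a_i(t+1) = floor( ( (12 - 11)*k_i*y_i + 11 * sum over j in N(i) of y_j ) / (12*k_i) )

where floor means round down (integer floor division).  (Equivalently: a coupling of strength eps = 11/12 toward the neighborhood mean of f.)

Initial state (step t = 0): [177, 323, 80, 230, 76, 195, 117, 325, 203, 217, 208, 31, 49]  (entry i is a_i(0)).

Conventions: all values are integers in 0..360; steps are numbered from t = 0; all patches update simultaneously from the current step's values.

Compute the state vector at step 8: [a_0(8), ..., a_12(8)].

Simulating step by step:
t=0: [177, 323, 80, 230, 76, 195, 117, 325, 203, 217, 208, 31, 49]
t=1: [141, 137, 97, 227, 69, 252, 94, 170, 78, 51, 107, 128, 110]
t=2: [315, 308, 203, 234, 80, 233, 66, 236, 123, 260, 262, 292, 326]
t=3: [101, 77, 78, 141, 79, 220, 77, 251, 90, 184, 82, 91, 96]
t=4: [257, 258, 286, 252, 202, 227, 79, 236, 73, 237, 160, 260, 270]
t=5: [77, 80, 74, 69, 65, 140, 78, 225, 79, 117, 65, 47, 75]
t=6: [241, 239, 237, 229, 278, 241, 203, 228, 186, 239, 246, 227, 219]
t=7: [61, 66, 64, 73, 66, 67, 62, 47, 61, 56, 64, 63, 63]
t=8: [221, 219, 228, 223, 229, 221, 211, 215, 203, 218, 215, 220, 218]

Answer: [221, 219, 228, 223, 229, 221, 211, 215, 203, 218, 215, 220, 218]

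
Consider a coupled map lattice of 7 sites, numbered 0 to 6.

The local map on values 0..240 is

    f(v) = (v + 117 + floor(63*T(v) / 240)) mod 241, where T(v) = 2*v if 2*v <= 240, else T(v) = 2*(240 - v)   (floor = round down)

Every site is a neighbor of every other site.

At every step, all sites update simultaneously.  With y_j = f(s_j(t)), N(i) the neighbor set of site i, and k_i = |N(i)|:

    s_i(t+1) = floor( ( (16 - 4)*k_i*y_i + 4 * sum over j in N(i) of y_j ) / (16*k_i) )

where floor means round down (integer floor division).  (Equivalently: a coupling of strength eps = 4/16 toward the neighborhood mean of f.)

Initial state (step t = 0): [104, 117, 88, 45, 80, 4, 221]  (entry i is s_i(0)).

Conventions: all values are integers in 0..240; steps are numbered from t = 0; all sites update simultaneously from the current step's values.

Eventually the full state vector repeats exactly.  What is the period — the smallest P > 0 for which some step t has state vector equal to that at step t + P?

Simulating step by step:
t=0: [104, 117, 88, 45, 80, 4, 221]
t=1: [55, 69, 38, 162, 200, 118, 106]
t=2: [177, 193, 159, 91, 104, 74, 62]
t=3: [91, 96, 85, 40, 55, 193, 180]
t=4: [34, 40, 28, 151, 166, 90, 86]
t=5: [147, 154, 140, 79, 84, 37, 33]
t=6: [83, 86, 81, 201, 35, 155, 151]
t=7: [29, 32, 197, 96, 148, 80, 79]
t=8: [155, 158, 108, 56, 92, 210, 209]
t=9: [78, 80, 53, 168, 36, 97, 97]
t=10: [206, 209, 179, 97, 161, 56, 56]
t=11: [103, 104, 94, 49, 88, 176, 176]
t=12: [42, 43, 32, 154, 26, 79, 79]
t=13: [179, 180, 168, 104, 161, 219, 219]
t=14: [85, 85, 81, 48, 79, 99, 99]
t=15: [33, 33, 200, 164, 198, 48, 48]
t=16: [159, 159, 109, 97, 109, 175, 175]
t=17: [72, 72, 47, 34, 47, 78, 78]
t=18: [221, 221, 194, 180, 194, 227, 227]
t=19: [104, 104, 95, 91, 95, 106, 106]
t=20: [32, 32, 22, 18, 22, 34, 34]
t=21: [163, 163, 152, 148, 152, 165, 165]
t=22: [78, 78, 74, 73, 74, 79, 79]
t=23: [234, 234, 230, 229, 230, 235, 235]
t=24: [112, 112, 111, 110, 111, 112, 112]
t=25: [45, 45, 45, 43, 45, 45, 45]
t=26: [184, 184, 184, 182, 184, 184, 184]
t=27: [88, 88, 88, 88, 88, 88, 88]
t=28: [10, 10, 10, 10, 10, 10, 10]
t=29: [132, 132, 132, 132, 132, 132, 132]
t=30: [64, 64, 64, 64, 64, 64, 64]
t=31: [214, 214, 214, 214, 214, 214, 214]
t=32: [103, 103, 103, 103, 103, 103, 103]
t=33: [33, 33, 33, 33, 33, 33, 33]
t=34: [167, 167, 167, 167, 167, 167, 167]
t=35: [81, 81, 81, 81, 81, 81, 81]
t=36: [240, 240, 240, 240, 240, 240, 240]
t=37: [116, 116, 116, 116, 116, 116, 116]
t=38: [52, 52, 52, 52, 52, 52, 52]
t=39: [196, 196, 196, 196, 196, 196, 196]
t=40: [95, 95, 95, 95, 95, 95, 95]
t=41: [20, 20, 20, 20, 20, 20, 20]
t=42: [147, 147, 147, 147, 147, 147, 147]
t=43: [71, 71, 71, 71, 71, 71, 71]
t=44: [225, 225, 225, 225, 225, 225, 225]
t=45: [108, 108, 108, 108, 108, 108, 108]
t=46: [40, 40, 40, 40, 40, 40, 40]
t=47: [178, 178, 178, 178, 178, 178, 178]
t=48: [86, 86, 86, 86, 86, 86, 86]
t=49: [7, 7, 7, 7, 7, 7, 7]
t=50: [127, 127, 127, 127, 127, 127, 127]
t=51: [62, 62, 62, 62, 62, 62, 62]
t=52: [211, 211, 211, 211, 211, 211, 211]
t=53: [102, 102, 102, 102, 102, 102, 102]
t=54: [31, 31, 31, 31, 31, 31, 31]
t=55: [164, 164, 164, 164, 164, 164, 164]
t=56: [79, 79, 79, 79, 79, 79, 79]
t=57: [237, 237, 237, 237, 237, 237, 237]
t=58: [114, 114, 114, 114, 114, 114, 114]
t=59: [49, 49, 49, 49, 49, 49, 49]
t=60: [191, 191, 191, 191, 191, 191, 191]
t=61: [92, 92, 92, 92, 92, 92, 92]
t=62: [16, 16, 16, 16, 16, 16, 16]
t=63: [141, 141, 141, 141, 141, 141, 141]
t=64: [68, 68, 68, 68, 68, 68, 68]
t=65: [220, 220, 220, 220, 220, 220, 220]
t=66: [106, 106, 106, 106, 106, 106, 106]
t=67: [37, 37, 37, 37, 37, 37, 37]
t=68: [173, 173, 173, 173, 173, 173, 173]
t=69: [84, 84, 84, 84, 84, 84, 84]
t=70: [4, 4, 4, 4, 4, 4, 4]
t=71: [123, 123, 123, 123, 123, 123, 123]
t=72: [60, 60, 60, 60, 60, 60, 60]
t=73: [208, 208, 208, 208, 208, 208, 208]
t=74: [100, 100, 100, 100, 100, 100, 100]
t=75: [28, 28, 28, 28, 28, 28, 28]
t=76: [159, 159, 159, 159, 159, 159, 159]
t=77: [77, 77, 77, 77, 77, 77, 77]
t=78: [234, 234, 234, 234, 234, 234, 234]
t=79: [113, 113, 113, 113, 113, 113, 113]
t=80: [48, 48, 48, 48, 48, 48, 48]
t=81: [190, 190, 190, 190, 190, 190, 190]
t=82: [92, 92, 92, 92, 92, 92, 92]

Answer: 21
Key observation: The state at step 61, [92, 92, 92, 92, 92, 92, 92], reappears at step 82 — and no state repeats earlier — so the cycle the system enters has period 21.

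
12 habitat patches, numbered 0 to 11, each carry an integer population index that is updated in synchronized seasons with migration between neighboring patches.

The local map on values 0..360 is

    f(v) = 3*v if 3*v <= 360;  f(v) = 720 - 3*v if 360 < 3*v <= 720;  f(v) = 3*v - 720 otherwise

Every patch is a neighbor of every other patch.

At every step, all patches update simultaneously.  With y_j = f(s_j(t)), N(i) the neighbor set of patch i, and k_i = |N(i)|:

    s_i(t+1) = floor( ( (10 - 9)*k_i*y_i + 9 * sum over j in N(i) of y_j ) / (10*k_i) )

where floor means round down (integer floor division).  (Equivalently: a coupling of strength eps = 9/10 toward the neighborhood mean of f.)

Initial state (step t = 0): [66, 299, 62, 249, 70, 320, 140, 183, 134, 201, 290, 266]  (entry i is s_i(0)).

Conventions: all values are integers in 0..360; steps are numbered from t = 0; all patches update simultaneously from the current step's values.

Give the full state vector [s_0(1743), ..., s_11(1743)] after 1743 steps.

Answer: [54, 54, 54, 54, 54, 54, 54, 54, 54, 54, 54, 54]
Key observation: The state at step 4, [162, 162, 162, 162, 162, 162, 162, 162, 162, 162, 162, 162], reappears at step 8: the system is in a cycle of period 4 from step 4 on.  Therefore the state at step 1743 equals the state at step 4 + ((1743 - 4) mod 4) = 7, which is [54, 54, 54, 54, 54, 54, 54, 54, 54, 54, 54, 54].

Derivation:
t=0: [66, 299, 62, 249, 70, 320, 140, 183, 134, 201, 290, 266]
t=1: [181, 180, 181, 178, 181, 182, 183, 180, 183, 179, 180, 179]
t=2: [178, 178, 178, 178, 178, 178, 178, 178, 178, 178, 178, 178]
t=3: [186, 186, 186, 186, 186, 186, 186, 186, 186, 186, 186, 186]
t=4: [162, 162, 162, 162, 162, 162, 162, 162, 162, 162, 162, 162]
t=5: [234, 234, 234, 234, 234, 234, 234, 234, 234, 234, 234, 234]
t=6: [18, 18, 18, 18, 18, 18, 18, 18, 18, 18, 18, 18]
t=7: [54, 54, 54, 54, 54, 54, 54, 54, 54, 54, 54, 54]
t=8: [162, 162, 162, 162, 162, 162, 162, 162, 162, 162, 162, 162]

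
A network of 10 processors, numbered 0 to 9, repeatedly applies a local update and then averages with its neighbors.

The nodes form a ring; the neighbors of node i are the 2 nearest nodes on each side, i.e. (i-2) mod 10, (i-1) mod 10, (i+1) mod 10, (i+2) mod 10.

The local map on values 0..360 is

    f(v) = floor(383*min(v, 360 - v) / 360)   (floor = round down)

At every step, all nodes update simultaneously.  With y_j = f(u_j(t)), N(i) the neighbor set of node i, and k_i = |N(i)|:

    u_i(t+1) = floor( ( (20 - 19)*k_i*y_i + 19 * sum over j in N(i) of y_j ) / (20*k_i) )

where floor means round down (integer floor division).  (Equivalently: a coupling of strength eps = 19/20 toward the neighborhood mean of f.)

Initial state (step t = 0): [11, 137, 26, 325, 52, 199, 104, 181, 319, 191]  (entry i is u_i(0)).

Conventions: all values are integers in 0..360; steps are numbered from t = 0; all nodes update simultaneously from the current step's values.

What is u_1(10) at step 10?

Simulating step by step:
t=0: [11, 137, 26, 325, 52, 199, 104, 181, 319, 191]
t=1: [94, 67, 60, 96, 84, 101, 114, 128, 118, 101]
t=2: [91, 91, 89, 83, 97, 111, 114, 116, 116, 107]
t=3: [105, 97, 95, 102, 105, 109, 116, 118, 113, 109]
t=4: [109, 108, 107, 107, 111, 116, 118, 118, 118, 114]
t=5: [118, 115, 114, 116, 118, 120, 122, 123, 121, 119]
t=6: [124, 123, 123, 123, 125, 126, 127, 127, 127, 126]
t=7: [132, 131, 130, 131, 132, 133, 134, 134, 133, 132]
t=8: [139, 139, 139, 139, 140, 140, 141, 141, 141, 140]
t=9: [147, 147, 147, 147, 148, 148, 149, 149, 148, 148]
t=10: [156, 156, 156, 156, 156, 157, 157, 157, 157, 156]

Answer: u_1(10) = 156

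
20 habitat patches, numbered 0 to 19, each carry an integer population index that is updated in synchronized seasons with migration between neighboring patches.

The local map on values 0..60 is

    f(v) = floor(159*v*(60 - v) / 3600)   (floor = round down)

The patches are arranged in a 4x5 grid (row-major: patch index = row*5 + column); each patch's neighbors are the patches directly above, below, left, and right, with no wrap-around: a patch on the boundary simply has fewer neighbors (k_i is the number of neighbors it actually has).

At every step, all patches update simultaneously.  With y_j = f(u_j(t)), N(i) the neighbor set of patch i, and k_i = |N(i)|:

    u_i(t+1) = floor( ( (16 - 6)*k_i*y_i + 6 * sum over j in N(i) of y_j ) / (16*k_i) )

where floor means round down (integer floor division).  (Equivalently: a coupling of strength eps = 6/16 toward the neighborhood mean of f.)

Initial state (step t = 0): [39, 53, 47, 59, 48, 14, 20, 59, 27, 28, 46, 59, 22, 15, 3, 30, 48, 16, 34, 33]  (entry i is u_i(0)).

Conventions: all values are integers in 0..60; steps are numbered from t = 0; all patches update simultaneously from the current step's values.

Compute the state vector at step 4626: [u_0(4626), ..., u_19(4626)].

Simulating step by step:
t=0: [39, 53, 47, 59, 48, 14, 20, 59, 27, 28, 46, 59, 22, 15, 3, 30, 48, 16, 34, 33]
t=1: [30, 22, 18, 12, 23, 29, 26, 14, 31, 33, 26, 12, 28, 29, 17, 34, 24, 31, 36, 33]
t=2: [38, 36, 31, 29, 35, 39, 36, 31, 36, 37, 37, 30, 36, 38, 34, 38, 36, 38, 38, 37]
t=3: [36, 37, 38, 38, 38, 36, 38, 38, 37, 37, 37, 38, 37, 36, 38, 36, 37, 36, 36, 37]
t=4: [37, 36, 36, 36, 36, 37, 36, 36, 36, 36, 37, 36, 37, 37, 36, 37, 37, 37, 37, 37]
t=5: [37, 37, 38, 38, 38, 37, 37, 37, 37, 38, 37, 37, 37, 37, 37, 37, 37, 37, 37, 37]
t=6: [37, 36, 36, 36, 36, 37, 37, 36, 36, 36, 37, 37, 37, 37, 36, 37, 37, 37, 37, 37]
t=7: [37, 37, 38, 38, 38, 37, 37, 37, 37, 38, 37, 37, 37, 37, 37, 37, 37, 37, 37, 37]

Answer: [37, 36, 36, 36, 36, 37, 37, 36, 36, 36, 37, 37, 37, 37, 36, 37, 37, 37, 37, 37]
Key observation: The state at step 5, [37, 37, 38, 38, 38, 37, 37, 37, 37, 38, 37, 37, 37, 37, 37, 37, 37, 37, 37, 37], reappears at step 7: the system is in a cycle of period 2 from step 5 on.  Therefore the state at step 4626 equals the state at step 5 + ((4626 - 5) mod 2) = 6, which is [37, 36, 36, 36, 36, 37, 37, 36, 36, 36, 37, 37, 37, 37, 36, 37, 37, 37, 37, 37].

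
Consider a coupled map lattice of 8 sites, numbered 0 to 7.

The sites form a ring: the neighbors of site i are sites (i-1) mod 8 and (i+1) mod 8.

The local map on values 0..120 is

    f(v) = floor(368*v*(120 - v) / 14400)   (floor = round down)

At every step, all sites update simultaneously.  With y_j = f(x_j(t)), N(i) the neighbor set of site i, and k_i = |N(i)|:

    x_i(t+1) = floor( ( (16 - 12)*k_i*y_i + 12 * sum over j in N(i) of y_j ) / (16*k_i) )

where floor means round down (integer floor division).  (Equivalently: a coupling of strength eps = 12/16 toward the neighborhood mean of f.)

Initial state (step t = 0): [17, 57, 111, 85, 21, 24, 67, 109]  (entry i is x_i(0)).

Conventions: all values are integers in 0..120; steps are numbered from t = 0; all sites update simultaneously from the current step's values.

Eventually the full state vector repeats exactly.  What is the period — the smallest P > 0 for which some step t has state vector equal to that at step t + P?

Answer: 2
Key observation: The state at step 6, [89, 89, 89, 89, 89, 89, 89, 89], reappears at step 8 — and no state repeats earlier — so the cycle the system enters has period 2.

Derivation:
t=0: [17, 57, 111, 85, 21, 24, 67, 109]
t=1: [56, 48, 68, 48, 63, 68, 55, 57]
t=2: [89, 89, 88, 89, 89, 90, 90, 91]
t=3: [68, 70, 70, 70, 69, 69, 68, 68]
t=4: [89, 89, 89, 89, 89, 89, 89, 90]
t=5: [69, 70, 70, 70, 70, 70, 69, 69]
t=6: [89, 89, 89, 89, 89, 89, 89, 89]
t=7: [70, 70, 70, 70, 70, 70, 70, 70]
t=8: [89, 89, 89, 89, 89, 89, 89, 89]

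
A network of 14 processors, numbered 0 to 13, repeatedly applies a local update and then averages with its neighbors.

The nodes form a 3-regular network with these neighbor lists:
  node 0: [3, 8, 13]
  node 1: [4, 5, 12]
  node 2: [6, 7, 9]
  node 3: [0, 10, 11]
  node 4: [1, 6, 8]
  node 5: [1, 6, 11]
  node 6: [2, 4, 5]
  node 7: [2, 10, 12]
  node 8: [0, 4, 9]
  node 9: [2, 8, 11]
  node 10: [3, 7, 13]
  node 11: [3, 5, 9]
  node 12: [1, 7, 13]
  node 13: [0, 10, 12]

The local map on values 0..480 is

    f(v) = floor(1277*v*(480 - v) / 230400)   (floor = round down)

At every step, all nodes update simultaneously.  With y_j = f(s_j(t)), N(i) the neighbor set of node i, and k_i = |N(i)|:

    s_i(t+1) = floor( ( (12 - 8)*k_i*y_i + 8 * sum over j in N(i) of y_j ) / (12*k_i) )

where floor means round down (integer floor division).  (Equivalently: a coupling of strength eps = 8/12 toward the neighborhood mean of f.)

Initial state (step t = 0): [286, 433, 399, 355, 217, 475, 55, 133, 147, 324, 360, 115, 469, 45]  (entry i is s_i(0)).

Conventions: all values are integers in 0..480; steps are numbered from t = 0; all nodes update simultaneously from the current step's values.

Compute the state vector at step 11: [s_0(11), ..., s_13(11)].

Answer: [299, 299, 299, 299, 299, 299, 299, 299, 299, 299, 299, 299, 299, 299]

Derivation:
t=0: [286, 433, 399, 355, 217, 475, 55, 133, 147, 324, 360, 115, 469, 45]
t=1: [241, 116, 207, 254, 219, 109, 155, 184, 291, 244, 214, 196, 114, 163]
t=2: [308, 249, 304, 315, 286, 257, 282, 291, 313, 311, 306, 294, 259, 287]
t=3: [294, 315, 299, 294, 305, 312, 307, 303, 294, 294, 298, 300, 312, 303]
t=4: [301, 290, 298, 301, 295, 292, 294, 296, 301, 301, 299, 298, 292, 297]
t=5: [298, 303, 300, 298, 302, 303, 302, 301, 298, 298, 299, 300, 302, 300]
t=6: [299, 297, 298, 299, 297, 297, 297, 298, 299, 299, 299, 299, 297, 298]
t=7: [299, 301, 300, 299, 300, 300, 300, 300, 299, 299, 299, 299, 300, 299]
t=8: [299, 298, 299, 299, 298, 298, 299, 299, 299, 299, 299, 299, 298, 299]
t=9: [299, 300, 299, 299, 299, 299, 299, 299, 299, 299, 299, 299, 299, 299]
t=10: [299, 299, 299, 299, 299, 299, 299, 299, 299, 299, 299, 299, 299, 299]
t=11: [299, 299, 299, 299, 299, 299, 299, 299, 299, 299, 299, 299, 299, 299]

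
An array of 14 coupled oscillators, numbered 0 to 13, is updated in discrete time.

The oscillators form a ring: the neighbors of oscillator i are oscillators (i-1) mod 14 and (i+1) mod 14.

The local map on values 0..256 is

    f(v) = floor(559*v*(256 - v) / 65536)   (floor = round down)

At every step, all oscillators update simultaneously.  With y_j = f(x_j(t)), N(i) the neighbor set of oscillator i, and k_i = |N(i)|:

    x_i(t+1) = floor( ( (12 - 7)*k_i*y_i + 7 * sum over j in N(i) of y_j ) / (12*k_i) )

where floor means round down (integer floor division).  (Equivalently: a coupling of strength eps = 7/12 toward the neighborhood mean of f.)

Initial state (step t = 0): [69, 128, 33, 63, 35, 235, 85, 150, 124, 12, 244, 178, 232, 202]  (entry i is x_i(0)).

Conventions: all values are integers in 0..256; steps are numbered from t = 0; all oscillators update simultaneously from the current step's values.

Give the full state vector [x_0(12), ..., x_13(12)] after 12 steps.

Answer: [138, 138, 138, 138, 138, 138, 138, 138, 138, 138, 138, 138, 138, 138]

Derivation:
t=0: [69, 128, 33, 63, 35, 235, 85, 150, 124, 12, 244, 178, 232, 202]
t=1: [113, 108, 96, 79, 69, 72, 102, 132, 104, 57, 51, 69, 81, 84]
t=2: [132, 134, 128, 119, 113, 117, 128, 135, 124, 105, 97, 106, 117, 126]
t=3: [139, 139, 139, 138, 137, 138, 138, 139, 137, 135, 133, 134, 137, 138]
t=4: [138, 138, 138, 138, 138, 138, 138, 138, 138, 139, 139, 139, 138, 138]
t=5: [138, 138, 138, 138, 138, 138, 138, 138, 138, 138, 138, 138, 138, 138]
t=6: [138, 138, 138, 138, 138, 138, 138, 138, 138, 138, 138, 138, 138, 138]
t=7: [138, 138, 138, 138, 138, 138, 138, 138, 138, 138, 138, 138, 138, 138]
t=8: [138, 138, 138, 138, 138, 138, 138, 138, 138, 138, 138, 138, 138, 138]
t=9: [138, 138, 138, 138, 138, 138, 138, 138, 138, 138, 138, 138, 138, 138]
t=10: [138, 138, 138, 138, 138, 138, 138, 138, 138, 138, 138, 138, 138, 138]
t=11: [138, 138, 138, 138, 138, 138, 138, 138, 138, 138, 138, 138, 138, 138]
t=12: [138, 138, 138, 138, 138, 138, 138, 138, 138, 138, 138, 138, 138, 138]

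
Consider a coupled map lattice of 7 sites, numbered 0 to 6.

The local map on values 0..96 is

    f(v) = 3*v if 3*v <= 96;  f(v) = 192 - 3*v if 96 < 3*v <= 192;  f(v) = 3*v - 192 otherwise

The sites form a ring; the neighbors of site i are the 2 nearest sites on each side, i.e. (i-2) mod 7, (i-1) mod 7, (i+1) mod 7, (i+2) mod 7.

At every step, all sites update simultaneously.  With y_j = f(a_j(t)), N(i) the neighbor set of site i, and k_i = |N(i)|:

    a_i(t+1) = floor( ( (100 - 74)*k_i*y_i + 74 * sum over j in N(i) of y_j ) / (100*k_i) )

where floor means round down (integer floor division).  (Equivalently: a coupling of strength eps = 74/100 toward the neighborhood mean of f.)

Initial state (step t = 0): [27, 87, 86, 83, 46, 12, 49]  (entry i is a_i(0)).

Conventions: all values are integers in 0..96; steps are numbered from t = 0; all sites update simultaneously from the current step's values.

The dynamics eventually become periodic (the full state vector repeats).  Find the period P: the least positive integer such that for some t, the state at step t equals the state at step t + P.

Simulating step by step:
t=0: [27, 87, 86, 83, 46, 12, 49]
t=1: [61, 64, 65, 56, 51, 53, 56]
t=2: [13, 11, 14, 20, 25, 26, 21]
t=3: [50, 46, 49, 57, 64, 64, 58]
t=4: [32, 37, 33, 23, 15, 14, 22]
t=5: [77, 81, 78, 66, 61, 61, 66]
t=6: [30, 30, 30, 22, 13, 13, 21]
t=7: [75, 80, 76, 64, 57, 57, 64]
t=8: [28, 25, 28, 23, 16, 15, 22]
t=9: [71, 75, 72, 64, 61, 61, 63]
t=10: [18, 17, 17, 13, 9, 8, 14]
t=11: [45, 47, 44, 38, 35, 36, 39]
t=12: [64, 63, 66, 72, 77, 76, 71]
t=13: [12, 10, 13, 21, 26, 24, 19]
t=14: [45, 43, 48, 56, 63, 62, 54]
t=15: [42, 45, 39, 28, 20, 22, 31]
t=16: [70, 73, 68, 69, 74, 73, 70]
t=17: [20, 18, 19, 21, 21, 22, 23]
t=18: [61, 60, 59, 60, 63, 64, 62]
t=19: [8, 10, 10, 8, 6, 5, 6]
t=20: [23, 25, 25, 23, 20, 19, 20]
t=21: [67, 70, 70, 67, 63, 62, 63]
t=22: [10, 11, 11, 10, 7, 6, 7]
t=23: [27, 29, 29, 27, 24, 23, 24]
t=24: [79, 82, 82, 79, 75, 74, 75]
t=25: [43, 46, 46, 43, 38, 36, 38]
t=26: [66, 61, 61, 66, 71, 74, 71]
t=27: [14, 10, 10, 14, 17, 17, 17]
t=28: [40, 38, 38, 40, 45, 47, 45]
t=29: [67, 71, 71, 67, 62, 60, 62]
t=30: [13, 13, 13, 13, 10, 8, 10]
t=31: [34, 37, 37, 34, 32, 31, 32]
t=32: [88, 87, 87, 88, 91, 93, 91]
t=33: [75, 72, 72, 75, 78, 79, 78]
t=34: [33, 30, 30, 33, 37, 39, 37]
t=35: [86, 89, 89, 86, 83, 83, 83]
t=36: [66, 68, 68, 66, 61, 60, 61]
t=37: [9, 9, 9, 9, 9, 8, 9]
t=38: [26, 27, 27, 26, 26, 26, 26]
t=39: [79, 79, 79, 79, 78, 78, 78]
t=40: [43, 44, 44, 43, 43, 43, 43]
t=41: [61, 61, 61, 61, 62, 63, 62]
t=42: [7, 8, 8, 7, 6, 6, 6]
t=43: [21, 21, 21, 21, 19, 19, 19]
t=44: [60, 61, 61, 60, 59, 59, 59]
t=45: [12, 11, 11, 12, 13, 13, 13]
t=46: [36, 35, 35, 36, 37, 37, 37]
t=47: [84, 84, 84, 84, 82, 82, 82]
t=48: [57, 58, 58, 57, 56, 56, 56]
t=49: [21, 20, 20, 21, 22, 22, 22]
t=50: [63, 62, 62, 63, 64, 64, 64]
t=51: [3, 3, 3, 3, 1, 1, 1]
t=52: [6, 7, 7, 6, 5, 5, 5]
t=53: [18, 18, 18, 18, 16, 16, 16]
t=54: [51, 52, 52, 51, 50, 50, 50]
t=55: [39, 38, 38, 39, 40, 40, 40]
t=56: [75, 75, 75, 75, 73, 73, 73]
t=57: [30, 31, 31, 30, 29, 29, 29]
t=58: [90, 90, 90, 90, 88, 88, 88]
t=59: [75, 76, 76, 75, 74, 74, 74]
t=60: [33, 33, 33, 33, 31, 31, 31]
t=61: [93, 93, 93, 93, 93, 93, 93]
t=62: [87, 87, 87, 87, 87, 87, 87]
t=63: [69, 69, 69, 69, 69, 69, 69]
t=64: [15, 15, 15, 15, 15, 15, 15]
t=65: [45, 45, 45, 45, 45, 45, 45]
t=66: [57, 57, 57, 57, 57, 57, 57]
t=67: [21, 21, 21, 21, 21, 21, 21]
t=68: [63, 63, 63, 63, 63, 63, 63]
t=69: [3, 3, 3, 3, 3, 3, 3]
t=70: [9, 9, 9, 9, 9, 9, 9]
t=71: [27, 27, 27, 27, 27, 27, 27]
t=72: [81, 81, 81, 81, 81, 81, 81]
t=73: [51, 51, 51, 51, 51, 51, 51]
t=74: [39, 39, 39, 39, 39, 39, 39]
t=75: [75, 75, 75, 75, 75, 75, 75]
t=76: [33, 33, 33, 33, 33, 33, 33]
t=77: [93, 93, 93, 93, 93, 93, 93]

Answer: 16
Key observation: The state at step 61, [93, 93, 93, 93, 93, 93, 93], reappears at step 77 — and no state repeats earlier — so the cycle the system enters has period 16.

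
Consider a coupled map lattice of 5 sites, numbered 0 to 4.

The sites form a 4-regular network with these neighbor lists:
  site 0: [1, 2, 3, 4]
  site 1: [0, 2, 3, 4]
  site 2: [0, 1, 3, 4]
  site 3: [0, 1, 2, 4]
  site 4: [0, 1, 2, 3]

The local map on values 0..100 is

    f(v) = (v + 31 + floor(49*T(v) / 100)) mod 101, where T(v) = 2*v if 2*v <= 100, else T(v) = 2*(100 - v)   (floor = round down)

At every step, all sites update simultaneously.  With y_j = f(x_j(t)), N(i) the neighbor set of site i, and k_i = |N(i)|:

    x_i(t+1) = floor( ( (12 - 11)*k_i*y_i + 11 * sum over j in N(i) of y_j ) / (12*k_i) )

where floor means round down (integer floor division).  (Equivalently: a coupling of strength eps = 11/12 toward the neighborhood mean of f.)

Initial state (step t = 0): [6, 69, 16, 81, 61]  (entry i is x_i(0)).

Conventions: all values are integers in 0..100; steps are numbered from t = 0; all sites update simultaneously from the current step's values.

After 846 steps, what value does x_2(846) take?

Simulating step by step:
t=0: [6, 69, 16, 81, 61]
t=1: [37, 39, 34, 39, 39]
t=2: [27, 26, 13, 26, 26]
t=3: [76, 76, 80, 76, 76]
t=4: [29, 29, 29, 29, 29]
t=5: [88, 88, 88, 88, 88]
t=6: [29, 29, 29, 29, 29]

Answer: x_2(846) = 29
Key observation: The state at step 4, [29, 29, 29, 29, 29], reappears at step 6: the system is in a cycle of period 2 from step 4 on.  Therefore the state at step 846 equals the state at step 4 + ((846 - 4) mod 2) = 4, which is [29, 29, 29, 29, 29].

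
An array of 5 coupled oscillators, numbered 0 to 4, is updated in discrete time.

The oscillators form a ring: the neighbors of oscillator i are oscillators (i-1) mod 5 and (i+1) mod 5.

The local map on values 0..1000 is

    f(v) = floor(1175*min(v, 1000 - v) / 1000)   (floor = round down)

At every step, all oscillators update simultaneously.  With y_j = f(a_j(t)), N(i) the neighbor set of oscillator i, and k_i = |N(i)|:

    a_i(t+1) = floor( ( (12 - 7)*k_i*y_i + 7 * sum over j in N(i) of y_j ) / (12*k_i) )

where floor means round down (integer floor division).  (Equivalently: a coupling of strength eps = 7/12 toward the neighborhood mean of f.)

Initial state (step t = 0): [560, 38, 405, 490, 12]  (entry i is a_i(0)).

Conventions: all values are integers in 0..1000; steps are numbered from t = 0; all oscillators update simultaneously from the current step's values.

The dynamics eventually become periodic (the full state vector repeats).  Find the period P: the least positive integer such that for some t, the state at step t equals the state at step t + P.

Simulating step by step:
t=0: [560, 38, 405, 490, 12]
t=1: [232, 307, 378, 382, 324]
t=2: [329, 358, 420, 427, 368]
t=3: [409, 431, 474, 478, 438]
t=4: [497, 513, 542, 545, 517]
t=5: [575, 565, 546, 544, 562]
t=6: [506, 513, 527, 528, 515]
t=7: [574, 569, 559, 558, 567]
t=8: [504, 507, 514, 515, 508]
t=9: [579, 577, 572, 572, 576]
t=10: [496, 497, 500, 500, 498]
t=11: [583, 583, 585, 586, 584]
t=12: [488, 488, 487, 486, 487]
t=13: [572, 572, 572, 571, 572]
t=14: [502, 502, 502, 502, 502]
t=15: [585, 585, 585, 585, 585]
t=16: [487, 487, 487, 487, 487]
t=17: [572, 572, 572, 572, 572]
t=18: [502, 502, 502, 502, 502]

Answer: 4
Key observation: The state at step 14, [502, 502, 502, 502, 502], reappears at step 18 — and no state repeats earlier — so the cycle the system enters has period 4.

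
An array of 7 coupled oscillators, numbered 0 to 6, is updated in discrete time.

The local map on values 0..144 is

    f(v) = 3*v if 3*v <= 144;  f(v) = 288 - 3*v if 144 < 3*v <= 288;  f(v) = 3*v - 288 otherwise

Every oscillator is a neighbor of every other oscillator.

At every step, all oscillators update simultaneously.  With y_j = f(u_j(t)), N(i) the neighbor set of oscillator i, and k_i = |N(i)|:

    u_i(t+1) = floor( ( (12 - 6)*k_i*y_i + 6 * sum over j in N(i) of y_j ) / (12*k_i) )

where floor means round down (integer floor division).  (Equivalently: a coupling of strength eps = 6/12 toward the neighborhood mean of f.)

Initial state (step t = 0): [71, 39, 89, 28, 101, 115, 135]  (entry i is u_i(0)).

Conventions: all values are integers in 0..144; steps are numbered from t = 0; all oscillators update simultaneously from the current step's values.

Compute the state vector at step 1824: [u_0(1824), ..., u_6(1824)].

Simulating step by step:
t=0: [71, 39, 89, 28, 101, 115, 135]
t=1: [71, 89, 49, 75, 46, 64, 89]
t=2: [77, 55, 105, 72, 103, 86, 55]
t=3: [61, 89, 49, 67, 46, 50, 89]
t=4: [98, 63, 113, 90, 111, 111, 63]
t=5: [32, 71, 51, 37, 49, 49, 71]
t=6: [104, 95, 120, 110, 123, 123, 95]
t=7: [35, 26, 55, 43, 59, 59, 26]
t=8: [105, 93, 112, 115, 107, 107, 93]
t=9: [29, 21, 38, 41, 31, 31, 21]
t=10: [89, 79, 100, 104, 91, 91, 79]
t=11: [24, 37, 20, 25, 22, 22, 37]
t=12: [76, 93, 71, 78, 74, 74, 93]
t=13: [53, 32, 59, 50, 55, 55, 32]
t=14: [121, 108, 114, 125, 119, 119, 108]
t=15: [66, 50, 58, 71, 64, 64, 50]
t=16: [99, 119, 109, 93, 102, 102, 119]
t=17: [23, 48, 35, 23, 26, 26, 48]
t=18: [86, 117, 101, 86, 89, 89, 117]
t=19: [32, 46, 26, 32, 29, 29, 46]
t=20: [100, 117, 92, 100, 96, 96, 117]
t=21: [18, 39, 18, 18, 13, 13, 39]
t=22: [62, 88, 62, 62, 55, 55, 88]
t=23: [92, 60, 92, 92, 101, 101, 60]
t=24: [28, 68, 28, 28, 29, 29, 68]
t=25: [84, 84, 84, 84, 85, 85, 84]
t=26: [35, 35, 35, 35, 34, 34, 35]
t=27: [104, 104, 104, 104, 103, 103, 104]
t=28: [23, 23, 23, 23, 22, 22, 23]
t=29: [68, 68, 68, 68, 67, 67, 68]
t=30: [84, 84, 84, 84, 85, 85, 84]

Answer: [68, 68, 68, 68, 67, 67, 68]
Key observation: The state at step 25, [84, 84, 84, 84, 85, 85, 84], reappears at step 30: the system is in a cycle of period 5 from step 25 on.  Therefore the state at step 1824 equals the state at step 25 + ((1824 - 25) mod 5) = 29, which is [68, 68, 68, 68, 67, 67, 68].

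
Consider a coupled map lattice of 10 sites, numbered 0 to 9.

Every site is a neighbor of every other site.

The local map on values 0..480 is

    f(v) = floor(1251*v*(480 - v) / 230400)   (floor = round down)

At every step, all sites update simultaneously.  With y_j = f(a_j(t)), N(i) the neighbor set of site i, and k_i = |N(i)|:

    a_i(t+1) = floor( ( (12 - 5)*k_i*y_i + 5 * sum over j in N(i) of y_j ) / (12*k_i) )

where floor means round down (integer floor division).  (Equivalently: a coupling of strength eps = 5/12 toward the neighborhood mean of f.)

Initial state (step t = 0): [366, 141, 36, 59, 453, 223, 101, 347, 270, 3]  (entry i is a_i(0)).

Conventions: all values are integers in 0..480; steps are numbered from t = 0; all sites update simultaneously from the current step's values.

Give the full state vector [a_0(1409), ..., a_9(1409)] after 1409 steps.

Simulating step by step:
t=0: [366, 141, 36, 59, 453, 223, 101, 347, 270, 3]
t=1: [207, 224, 131, 157, 121, 252, 196, 220, 250, 89]
t=2: [293, 296, 262, 277, 255, 296, 291, 296, 297, 230]
t=3: [298, 297, 305, 303, 306, 297, 299, 297, 297, 307]
t=4: [293, 293, 290, 291, 290, 293, 292, 293, 293, 290]
t=5: [297, 297, 298, 297, 298, 297, 297, 297, 297, 298]
t=6: [294, 294, 294, 294, 294, 294, 294, 294, 294, 294]
t=7: [296, 296, 296, 296, 296, 296, 296, 296, 296, 296]
t=8: [295, 295, 295, 295, 295, 295, 295, 295, 295, 295]
t=9: [296, 296, 296, 296, 296, 296, 296, 296, 296, 296]

Answer: [296, 296, 296, 296, 296, 296, 296, 296, 296, 296]
Key observation: The state at step 7, [296, 296, 296, 296, 296, 296, 296, 296, 296, 296], reappears at step 9: the system is in a cycle of period 2 from step 7 on.  Therefore the state at step 1409 equals the state at step 7 + ((1409 - 7) mod 2) = 7, which is [296, 296, 296, 296, 296, 296, 296, 296, 296, 296].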